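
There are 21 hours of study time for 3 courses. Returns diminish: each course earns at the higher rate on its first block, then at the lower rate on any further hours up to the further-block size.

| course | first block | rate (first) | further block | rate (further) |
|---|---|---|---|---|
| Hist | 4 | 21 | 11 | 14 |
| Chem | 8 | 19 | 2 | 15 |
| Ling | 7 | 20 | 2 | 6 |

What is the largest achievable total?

406

Order all 6 blocks by rate: Hist/T1 21 > Ling/T1 20 > Chem/T1 19 > Chem/T2 15 > Hist/T2 14 > Ling/T2 6.
Hist T1 at 21: fill all 4 ; 17 left.
Fill Ling T1 block (7 at 20) ; 10 left.
Chem/T1 (19): +8 ; 2 left.
Chem/T2 (15): +2 ; 0 left.
Total = 21×4 + 20×7 + 19×8 + 15×2 = 406.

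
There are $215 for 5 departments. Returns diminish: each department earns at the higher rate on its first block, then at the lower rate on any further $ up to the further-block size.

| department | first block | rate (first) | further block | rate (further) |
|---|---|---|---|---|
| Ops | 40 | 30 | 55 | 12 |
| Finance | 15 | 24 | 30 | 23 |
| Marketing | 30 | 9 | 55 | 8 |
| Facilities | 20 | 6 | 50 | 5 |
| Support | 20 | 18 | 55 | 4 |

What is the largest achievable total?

Order all 10 blocks by rate: Ops/tier1 30 > Finance/tier1 24 > Finance/tier2 23 > Support/tier1 18 > Ops/tier2 12 > Marketing/tier1 9 > Marketing/tier2 8 > Facilities/tier1 6 > Facilities/tier2 5 > Support/tier2 4.
Fill Ops tier1 block (40 at 30) — 175 left.
Finance tier1 at 24: fill all 15 — 160 left.
Finance/tier2 (23): +30 — 130 left.
Support/tier1 (18): +20 — 110 left.
Ops tier2 at 12: fill all 55 — 55 left.
Marketing tier1 at 9: fill all 30 — 25 left.
Marketing/tier2: +25 of 55 at 8; pool empty.
Total = 30×40 + 24×15 + 23×30 + 18×20 + 12×55 + 9×30 + 8×25 = 3740.

3740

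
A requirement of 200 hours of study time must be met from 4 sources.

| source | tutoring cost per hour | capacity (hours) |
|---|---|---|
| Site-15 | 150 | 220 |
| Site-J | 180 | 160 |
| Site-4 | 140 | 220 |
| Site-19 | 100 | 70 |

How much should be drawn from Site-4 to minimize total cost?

130

Fill from the cheapest source first.
Site-19 at 100: take all 70 hours ; 130 still needed.
Take 130 from Site-4 at 140 to finish.
Site-15, Site-J: unused.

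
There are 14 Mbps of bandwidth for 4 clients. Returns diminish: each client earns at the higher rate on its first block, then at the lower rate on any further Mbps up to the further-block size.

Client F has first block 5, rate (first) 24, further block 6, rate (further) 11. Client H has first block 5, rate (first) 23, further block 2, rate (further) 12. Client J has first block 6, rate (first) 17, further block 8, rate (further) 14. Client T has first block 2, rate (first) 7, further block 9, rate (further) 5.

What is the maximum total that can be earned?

Order all 8 blocks by rate: Client F/tier1 24 > Client H/tier1 23 > Client J/tier1 17 > Client J/tier2 14 > Client H/tier2 12 > Client F/tier2 11 > Client T/tier1 7 > Client T/tier2 5.
Fill Client F tier1 block (5 at 24) — 9 left.
Fill Client H tier1 block (5 at 23) — 4 left.
Client J/tier1: +4 of 6 at 17; pool empty.
Total = 24×5 + 23×5 + 17×4 = 303.

303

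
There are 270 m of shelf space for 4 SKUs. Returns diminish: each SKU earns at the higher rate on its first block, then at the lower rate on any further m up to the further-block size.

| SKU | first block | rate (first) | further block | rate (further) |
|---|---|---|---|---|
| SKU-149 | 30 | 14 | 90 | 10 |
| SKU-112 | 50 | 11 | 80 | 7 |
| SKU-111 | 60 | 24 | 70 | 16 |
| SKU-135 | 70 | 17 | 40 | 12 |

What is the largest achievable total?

4650

Rank every tier by rate: SKU-111/tier1 24 > SKU-135/tier1 17 > SKU-111/tier2 16 > SKU-149/tier1 14 > SKU-135/tier2 12 > SKU-112/tier1 11 > SKU-149/tier2 10 > SKU-112/tier2 7.
SKU-111 tier1 at 24: fill all 60 → 210 left.
SKU-135/tier1 (17): +70 → 140 left.
SKU-111 tier2 at 16: fill all 70 → 70 left.
SKU-149/tier1 (14): +30 → 40 left.
SKU-135/tier2 (12): +40 → 0 left.
Total = 24×60 + 17×70 + 16×70 + 14×30 + 12×40 = 4650.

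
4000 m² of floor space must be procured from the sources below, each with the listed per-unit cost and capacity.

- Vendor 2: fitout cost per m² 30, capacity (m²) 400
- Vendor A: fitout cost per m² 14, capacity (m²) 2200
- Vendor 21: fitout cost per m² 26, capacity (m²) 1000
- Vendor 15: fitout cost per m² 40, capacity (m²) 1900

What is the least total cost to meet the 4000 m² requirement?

84800

Fill from the cheapest source first.
Vendor A (14): use full 2200 ; 1800 m² to go.
Take 1000 from Vendor 21 at 26 ; need 800 more.
Vendor 2 (30): use full 400 ; 400 m² to go.
Vendor 15 at 40: take 400 of its 1900 ; requirement met.
Cost = 2200×14 + 1000×26 + 400×30 + 400×40 = 84800.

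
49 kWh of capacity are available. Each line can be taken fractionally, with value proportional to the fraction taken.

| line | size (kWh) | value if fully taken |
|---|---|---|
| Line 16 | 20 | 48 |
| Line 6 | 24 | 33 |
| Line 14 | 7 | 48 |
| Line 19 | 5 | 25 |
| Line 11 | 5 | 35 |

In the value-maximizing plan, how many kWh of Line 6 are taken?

12

Rank by value-to-size ratio: Line 11 35/5≈7, Line 14 48/7≈6.86, Line 19 25/5≈5, Line 16 48/20≈2.4, Line 6 33/24≈1.38.
All 5 kWh of Line 11 fit (value 35) → 44 remain.
Take all of Line 14 (7 kWh, value 48) → 37 kWh left.
All 5 kWh of Line 19 fit (value 25) → 32 remain.
Line 16: take in full, 20 kWh for value 48 → 12 left.
12 kWh left: a 12/24 share of Line 6 gives 33×12/24 = 16.5.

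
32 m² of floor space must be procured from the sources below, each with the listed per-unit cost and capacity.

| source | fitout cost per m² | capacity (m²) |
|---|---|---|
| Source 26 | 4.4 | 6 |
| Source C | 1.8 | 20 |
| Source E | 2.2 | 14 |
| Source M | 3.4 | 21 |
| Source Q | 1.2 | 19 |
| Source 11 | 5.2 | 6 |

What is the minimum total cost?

Use sources in increasing cost order.
Take 19 from Source Q at 1.2 → need 13 more.
Source C (1.8): take the remaining 13 → done.
Source E, Source M, Source 26, Source 11: unused.
Cost = 19×1.2 + 13×1.8 = 46.2.

46.2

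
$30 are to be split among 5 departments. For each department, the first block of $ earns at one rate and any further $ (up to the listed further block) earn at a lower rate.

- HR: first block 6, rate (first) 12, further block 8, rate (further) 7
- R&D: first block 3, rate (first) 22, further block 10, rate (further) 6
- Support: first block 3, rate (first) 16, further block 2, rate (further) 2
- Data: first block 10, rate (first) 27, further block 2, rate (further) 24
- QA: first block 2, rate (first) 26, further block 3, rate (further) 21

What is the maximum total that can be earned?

626

Rank every tier by rate: Data/first 27 > QA/first 26 > Data/second 24 > R&D/first 22 > QA/second 21 > Support/first 16 > HR/first 12 > HR/second 7 > R&D/second 6 > Support/second 2.
Data first at 27: fill all 10 — 20 left.
Fill QA first block (2 at 26) — 18 left.
Fill Data second block (2 at 24) — 16 left.
R&D/first (22): +3 — 13 left.
QA/second (21): +3 — 10 left.
Support first at 16: fill all 3 — 7 left.
HR/first (12): +6 — 1 left.
HR/second: +1 of 8 at 7; pool empty.
Total = 27×10 + 26×2 + 24×2 + 22×3 + 21×3 + 16×3 + 12×6 + 7×1 = 626.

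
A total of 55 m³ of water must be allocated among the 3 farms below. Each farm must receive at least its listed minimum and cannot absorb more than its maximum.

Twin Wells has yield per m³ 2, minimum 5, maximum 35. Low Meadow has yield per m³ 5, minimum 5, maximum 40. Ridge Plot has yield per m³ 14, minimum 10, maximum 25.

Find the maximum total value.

Meeting every minimum uses 5+5+10 = 20 m³, leaving 35.
Highest yield per m³ first: Ridge Plot 14 > Low Meadow 5 > Twin Wells 2.
Ridge Plot takes 15 more to reach its cap of 25 — 20 left.
Low Meadow has room for 35 more but only 20 remain, so it gets 25.
Total = 2×5 + 5×25 + 14×25 = 485.

485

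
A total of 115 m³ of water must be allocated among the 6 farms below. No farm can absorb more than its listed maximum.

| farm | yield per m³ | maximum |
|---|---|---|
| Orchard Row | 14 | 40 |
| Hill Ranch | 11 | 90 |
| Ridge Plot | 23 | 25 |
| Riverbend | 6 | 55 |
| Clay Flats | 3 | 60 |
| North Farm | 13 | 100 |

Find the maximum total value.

Order the farms by yield per m³: Ridge Plot 23 > Orchard Row 14 > North Farm 13 > Hill Ranch 11 > Riverbend 6 > Clay Flats 3.
Ridge Plot takes 25 to reach its cap of 25 ; 90 left.
Orchard Row takes 40 to reach its cap of 40 ; 50 left.
Only 50 left; North Farm takes them to reach 50.
Total = 14×40 + 23×25 + 13×50 = 1785.

1785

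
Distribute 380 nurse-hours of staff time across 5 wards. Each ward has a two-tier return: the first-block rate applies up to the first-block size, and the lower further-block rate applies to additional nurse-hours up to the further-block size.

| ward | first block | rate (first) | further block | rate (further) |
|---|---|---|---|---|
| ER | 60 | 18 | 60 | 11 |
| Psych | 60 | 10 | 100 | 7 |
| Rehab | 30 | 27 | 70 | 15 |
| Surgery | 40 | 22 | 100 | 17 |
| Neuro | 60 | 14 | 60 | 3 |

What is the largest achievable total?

6580

Order all 10 blocks by rate: Rehab/T1 27 > Surgery/T1 22 > ER/T1 18 > Surgery/T2 17 > Rehab/T2 15 > Neuro/T1 14 > ER/T2 11 > Psych/T1 10 > Psych/T2 7 > Neuro/T2 3.
Fill Rehab T1 block (30 at 27) — 350 left.
Fill Surgery T1 block (40 at 22) — 310 left.
ER/T1 (18): +60 — 250 left.
Surgery/T2 (17): +100 — 150 left.
Rehab/T2 (15): +70 — 80 left.
Neuro/T1 (14): +60 — 20 left.
ER/T2: +20 of 60 at 11; pool empty.
Total = 27×30 + 22×40 + 18×60 + 17×100 + 15×70 + 14×60 + 11×20 = 6580.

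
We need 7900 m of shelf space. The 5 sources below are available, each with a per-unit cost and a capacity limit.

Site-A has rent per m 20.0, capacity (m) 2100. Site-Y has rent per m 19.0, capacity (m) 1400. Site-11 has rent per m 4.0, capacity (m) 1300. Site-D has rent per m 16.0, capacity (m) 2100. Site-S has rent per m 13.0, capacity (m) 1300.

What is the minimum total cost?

Fill from the cheapest source first.
Site-11 at 4.0: take all 1300 m — 6600 still needed.
Site-S at 13.0: take all 1300 m — 5300 still needed.
Site-D (16.0): use full 2100 — 3200 m to go.
Take 1400 from Site-Y at 19.0 — need 1800 more.
Take 1800 from Site-A at 20.0 to finish.
Cost = 1300×4.0 + 1300×13.0 + 2100×16.0 + 1400×19.0 + 1800×20.0 = 118300.

118300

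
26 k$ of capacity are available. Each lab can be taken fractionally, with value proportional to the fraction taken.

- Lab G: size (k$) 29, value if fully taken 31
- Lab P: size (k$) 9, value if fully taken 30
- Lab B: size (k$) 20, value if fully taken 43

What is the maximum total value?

Sort by value density: Lab P 30/9≈3.33, Lab B 43/20≈2.15, Lab G 31/29≈1.07.
Lab P: take in full, 9 k$ for value 30 → 17 left.
17 k$ left: a 17/20 share of Lab B gives 43×17/20 = 36.55.
Total value = 66.55.

66.55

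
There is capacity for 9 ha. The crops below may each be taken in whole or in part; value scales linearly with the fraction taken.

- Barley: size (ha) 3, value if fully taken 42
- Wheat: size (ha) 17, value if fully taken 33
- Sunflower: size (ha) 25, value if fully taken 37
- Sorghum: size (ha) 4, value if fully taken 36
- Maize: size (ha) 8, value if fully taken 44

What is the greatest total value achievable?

89

Rank by value-to-size ratio: Barley 42/3≈14, Sorghum 36/4≈9, Maize 44/8≈5.5, Wheat 33/17≈1.94, Sunflower 37/25≈1.48.
Take all of Barley (3 ha, value 42) ; 6 ha left.
Take all of Sorghum (4 ha, value 36) ; 2 ha left.
Only 2 ha remain; take 2/8 of Maize for value 44×2/8 = 11.
Total value = 89.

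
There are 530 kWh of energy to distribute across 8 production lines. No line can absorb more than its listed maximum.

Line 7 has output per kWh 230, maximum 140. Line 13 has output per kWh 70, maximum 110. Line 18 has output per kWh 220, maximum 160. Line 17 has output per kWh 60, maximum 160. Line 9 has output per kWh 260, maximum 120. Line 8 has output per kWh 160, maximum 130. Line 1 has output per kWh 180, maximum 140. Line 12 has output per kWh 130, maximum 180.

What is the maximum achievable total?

118400

Rank by output per kWh: Line 9 260 > Line 7 230 > Line 18 220 > Line 1 180 > Line 8 160 > Line 12 130 > Line 13 70 > Line 17 60.
Line 9: +120 to 120 (cap) — 410 left.
Give Line 7 140 to hit its cap of 140 — 270 left.
Line 18 takes 160 to reach its cap of 160 — 110 left.
Line 1 has room for 140 but only 110 remain, so it gets 110.
Total = 230×140 + 220×160 + 260×120 + 180×110 = 118400.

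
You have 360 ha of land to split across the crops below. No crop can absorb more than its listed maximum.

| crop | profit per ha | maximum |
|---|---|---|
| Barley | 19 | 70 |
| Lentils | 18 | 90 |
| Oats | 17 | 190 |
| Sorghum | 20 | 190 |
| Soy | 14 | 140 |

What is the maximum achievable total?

Rank by profit per ha: Sorghum 20 > Barley 19 > Lentils 18 > Oats 17 > Soy 14.
Sorghum takes 190 to reach its cap of 190 ; 170 left.
Barley: +70 to 70 (cap) ; 100 left.
Give Lentils 90 to hit its cap of 90 ; 10 left.
Oats: +10 (room for 190) → 10. Pool exhausted.
Total = 19×70 + 18×90 + 17×10 + 20×190 = 6920.

6920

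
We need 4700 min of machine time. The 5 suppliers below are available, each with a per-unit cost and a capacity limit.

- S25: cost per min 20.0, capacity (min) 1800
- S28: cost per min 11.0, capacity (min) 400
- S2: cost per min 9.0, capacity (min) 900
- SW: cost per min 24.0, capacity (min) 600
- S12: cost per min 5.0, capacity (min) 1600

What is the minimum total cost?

Cheapest first:
Take 1600 from S12 at 5.0 ; need 3100 more.
Take 900 from S2 at 9.0 ; need 2200 more.
S28 (11.0): use full 400 ; 1800 min to go.
S25 at 20.0: take all 1800 min ; 0 still needed.
SW: unused.
Cost = 1600×5.0 + 900×9.0 + 400×11.0 + 1800×20.0 = 56500.

56500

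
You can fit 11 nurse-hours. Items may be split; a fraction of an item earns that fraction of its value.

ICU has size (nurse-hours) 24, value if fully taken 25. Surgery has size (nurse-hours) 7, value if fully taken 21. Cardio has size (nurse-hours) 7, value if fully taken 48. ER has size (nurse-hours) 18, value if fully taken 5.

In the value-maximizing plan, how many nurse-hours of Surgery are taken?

Best value per unit of size first: Cardio 48/7≈6.86, Surgery 21/7≈3, ICU 25/24≈1.04, ER 5/18≈0.278.
Cardio: take in full, 7 nurse-hours for value 48 → 4 left.
4 nurse-hours left: a 4/7 share of Surgery gives 21×4/7 = 12.

4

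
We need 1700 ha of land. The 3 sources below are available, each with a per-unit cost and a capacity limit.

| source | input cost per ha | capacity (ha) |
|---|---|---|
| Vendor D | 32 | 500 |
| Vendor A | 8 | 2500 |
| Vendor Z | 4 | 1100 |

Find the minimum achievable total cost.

Use sources in increasing cost order.
Take 1100 from Vendor Z at 4 — need 600 more.
Vendor A (8): take the remaining 600 — done.
Vendor D: unused.
Cost = 1100×4 + 600×8 = 9200.

9200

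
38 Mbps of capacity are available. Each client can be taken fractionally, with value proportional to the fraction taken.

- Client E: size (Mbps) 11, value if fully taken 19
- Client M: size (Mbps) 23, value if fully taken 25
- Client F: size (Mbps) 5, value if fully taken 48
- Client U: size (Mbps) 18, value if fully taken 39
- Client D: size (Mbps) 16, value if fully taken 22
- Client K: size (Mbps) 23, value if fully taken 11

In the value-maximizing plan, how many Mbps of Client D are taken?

Best value per unit of size first: Client F 48/5≈9.6, Client U 39/18≈2.17, Client E 19/11≈1.73, Client D 22/16≈1.38, Client M 25/23≈1.09, Client K 11/23≈0.478.
Client F: take in full, 5 Mbps for value 48 → 33 left.
Take all of Client U (18 Mbps, value 39) → 15 Mbps left.
All 11 Mbps of Client E fit (value 19) → 4 remain.
Fill the last 4 Mbps with part of Client D: 4/16 of it earns 5.5.

4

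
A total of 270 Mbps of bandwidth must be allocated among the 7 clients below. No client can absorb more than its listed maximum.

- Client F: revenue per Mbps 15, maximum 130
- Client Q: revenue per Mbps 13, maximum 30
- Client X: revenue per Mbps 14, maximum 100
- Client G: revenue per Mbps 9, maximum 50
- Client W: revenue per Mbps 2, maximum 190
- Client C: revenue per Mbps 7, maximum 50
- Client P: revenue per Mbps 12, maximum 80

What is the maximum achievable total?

Rank by revenue per Mbps: Client F 15 > Client X 14 > Client Q 13 > Client P 12 > Client G 9 > Client C 7 > Client W 2.
Client F takes 130 to reach its cap of 130 — 140 left.
Client X: +100 to 100 (cap) — 40 left.
Client Q: +30 to 30 (cap) — 10 left.
Client P: +10 (room for 80) → 10. Pool exhausted.
Total = 15×130 + 13×30 + 14×100 + 12×10 = 3860.

3860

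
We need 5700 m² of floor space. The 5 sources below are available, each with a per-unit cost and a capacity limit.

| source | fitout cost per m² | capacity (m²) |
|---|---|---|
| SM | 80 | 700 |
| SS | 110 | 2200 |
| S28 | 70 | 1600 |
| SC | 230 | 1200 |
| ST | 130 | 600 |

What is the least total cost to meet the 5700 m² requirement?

Use sources in increasing cost order.
S28 at 70: take all 1600 m² → 4100 still needed.
SM (80): use full 700 → 3400 m² to go.
Take 2200 from SS at 110 → need 1200 more.
ST at 130: take all 600 m² → 600 still needed.
Take 600 from SC at 230 to finish.
Cost = 1600×70 + 700×80 + 2200×110 + 600×130 + 600×230 = 626000.

626000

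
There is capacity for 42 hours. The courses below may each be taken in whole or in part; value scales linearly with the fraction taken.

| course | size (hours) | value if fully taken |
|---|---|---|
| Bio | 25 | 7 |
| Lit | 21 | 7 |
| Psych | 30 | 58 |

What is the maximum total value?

Rank by value-to-size ratio: Psych 58/30≈1.93, Lit 7/21≈0.333, Bio 7/25≈0.28.
Take all of Psych (30 hours, value 58) → 12 hours left.
12 hours left: a 12/21 share of Lit gives 7×12/21 = 4.
Total value = 62.

62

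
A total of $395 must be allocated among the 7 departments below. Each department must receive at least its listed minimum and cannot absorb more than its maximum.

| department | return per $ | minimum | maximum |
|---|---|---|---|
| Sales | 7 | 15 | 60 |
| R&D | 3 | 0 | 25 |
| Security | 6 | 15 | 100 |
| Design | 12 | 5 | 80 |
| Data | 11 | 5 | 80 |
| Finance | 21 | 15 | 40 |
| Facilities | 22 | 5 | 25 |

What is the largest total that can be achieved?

Meeting every minimum uses 15+0+15+5+5+15+5 = 60 $, leaving 335.
Rank by return per $: Facilities 22 > Finance 21 > Design 12 > Data 11 > Sales 7 > Security 6 > R&D 3.
Facilities takes 20 more to reach its cap of 25 → 315 left.
Give Finance 25 more to hit its cap of 40 → 290 left.
Design: +75 to 80 (cap) → 215 left.
Give Data 75 more to hit its cap of 80 → 140 left.
Sales: +45 to 60 (cap) → 95 left.
Security takes 85 more to reach its cap of 100 → 10 left.
Only 10 left; R&D takes them to reach 10.
Total = 7×60 + 3×10 + 6×100 + 12×80 + 11×80 + 21×40 + 22×25 = 4280.

4280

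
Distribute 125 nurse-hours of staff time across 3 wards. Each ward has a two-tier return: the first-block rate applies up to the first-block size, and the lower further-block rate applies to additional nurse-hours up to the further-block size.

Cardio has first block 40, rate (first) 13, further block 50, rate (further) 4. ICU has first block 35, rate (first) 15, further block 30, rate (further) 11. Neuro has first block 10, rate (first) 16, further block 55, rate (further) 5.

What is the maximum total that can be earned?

Order all 6 blocks by rate: Neuro/tier1 16 > ICU/tier1 15 > Cardio/tier1 13 > ICU/tier2 11 > Neuro/tier2 5 > Cardio/tier2 4.
Neuro tier1 at 16: fill all 10 — 115 left.
ICU tier1 at 15: fill all 35 — 80 left.
Cardio tier1 at 13: fill all 40 — 40 left.
Fill ICU tier2 block (30 at 11) — 10 left.
10 remain; put them into Neuro tier2 at 5.
Total = 16×10 + 15×35 + 13×40 + 11×30 + 5×10 = 1585.

1585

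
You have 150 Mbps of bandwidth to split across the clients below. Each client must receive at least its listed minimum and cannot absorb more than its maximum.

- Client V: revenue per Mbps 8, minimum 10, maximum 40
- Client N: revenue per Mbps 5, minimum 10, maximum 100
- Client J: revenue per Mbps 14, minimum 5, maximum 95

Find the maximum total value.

Meeting every minimum uses 10+10+5 = 25 Mbps, leaving 125.
Highest revenue per Mbps first: Client J 14 > Client V 8 > Client N 5.
Give Client J 90 more to hit its cap of 95 — 35 left.
Client V: +30 to 40 (cap) — 5 left.
Only 5 left; Client N takes them to reach 15.
Total = 8×40 + 5×15 + 14×95 = 1725.

1725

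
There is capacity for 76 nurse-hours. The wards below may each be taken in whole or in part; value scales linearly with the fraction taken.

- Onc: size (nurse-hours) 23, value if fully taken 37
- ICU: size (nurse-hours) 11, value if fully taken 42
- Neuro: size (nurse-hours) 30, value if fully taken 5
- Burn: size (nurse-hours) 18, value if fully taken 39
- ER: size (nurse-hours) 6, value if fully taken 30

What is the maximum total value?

151

Sort by value density: ER 30/6≈5, ICU 42/11≈3.82, Burn 39/18≈2.17, Onc 37/23≈1.61, Neuro 5/30≈0.167.
ER: take in full, 6 nurse-hours for value 30 — 70 left.
Take all of ICU (11 nurse-hours, value 42) — 59 nurse-hours left.
All 18 nurse-hours of Burn fit (value 39) — 41 remain.
All 23 nurse-hours of Onc fit (value 37) — 18 remain.
Only 18 nurse-hours remain; take 18/30 of Neuro for value 5×18/30 = 3.
Total value = 151.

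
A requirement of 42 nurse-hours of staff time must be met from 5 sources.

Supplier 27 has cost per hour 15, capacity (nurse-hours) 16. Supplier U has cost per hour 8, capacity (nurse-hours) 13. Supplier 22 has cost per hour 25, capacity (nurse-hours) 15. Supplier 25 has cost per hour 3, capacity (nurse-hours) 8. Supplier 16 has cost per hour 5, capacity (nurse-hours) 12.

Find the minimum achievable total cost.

323

Use sources in increasing cost order.
Supplier 25 (3): use full 8 — 34 nurse-hours to go.
Take 12 from Supplier 16 at 5 — need 22 more.
Supplier U (8): use full 13 — 9 nurse-hours to go.
Take 9 from Supplier 27 at 15 to finish.
Supplier 22: unused.
Cost = 8×3 + 12×5 + 13×8 + 9×15 = 323.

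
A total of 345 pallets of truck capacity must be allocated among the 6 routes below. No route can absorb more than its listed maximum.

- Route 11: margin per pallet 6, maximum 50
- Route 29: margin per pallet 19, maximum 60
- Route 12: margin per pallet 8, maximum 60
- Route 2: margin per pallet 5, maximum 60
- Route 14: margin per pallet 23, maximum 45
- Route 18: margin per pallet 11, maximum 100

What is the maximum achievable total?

4205

Order the routes by margin per pallet: Route 14 23 > Route 29 19 > Route 18 11 > Route 12 8 > Route 11 6 > Route 2 5.
Give Route 14 45 to hit its cap of 45 → 300 left.
Route 29: +60 to 60 (cap) → 240 left.
Route 18: +100 to 100 (cap) → 140 left.
Route 12: +60 to 60 (cap) → 80 left.
Route 11 takes 50 to reach its cap of 50 → 30 left.
Route 2 has room for 60 but only 30 remain, so it gets 30.
Total = 6×50 + 19×60 + 8×60 + 5×30 + 23×45 + 11×100 = 4205.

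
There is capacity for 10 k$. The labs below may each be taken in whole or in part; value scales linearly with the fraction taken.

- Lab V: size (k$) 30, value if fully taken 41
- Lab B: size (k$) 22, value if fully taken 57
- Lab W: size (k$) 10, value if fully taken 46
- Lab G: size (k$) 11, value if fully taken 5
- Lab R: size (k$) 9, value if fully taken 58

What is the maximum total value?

Best value per unit of size first: Lab R 58/9≈6.44, Lab W 46/10≈4.6, Lab B 57/22≈2.59, Lab V 41/30≈1.37, Lab G 5/11≈0.455.
Take all of Lab R (9 k$, value 58) ; 1 k$ left.
1 k$ left: a 1/10 share of Lab W gives 46×1/10 = 4.6.
Total value = 62.6.

62.6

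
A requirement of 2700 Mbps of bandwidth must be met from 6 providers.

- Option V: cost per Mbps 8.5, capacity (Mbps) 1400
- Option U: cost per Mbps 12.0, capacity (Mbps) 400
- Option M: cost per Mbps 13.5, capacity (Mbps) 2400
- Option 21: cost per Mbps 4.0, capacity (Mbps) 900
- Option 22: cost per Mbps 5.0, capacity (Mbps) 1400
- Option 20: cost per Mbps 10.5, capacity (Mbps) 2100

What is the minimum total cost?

Fill from the cheapest provider first.
Option 21 at 4.0: take all 900 Mbps — 1800 still needed.
Take 1400 from Option 22 at 5.0 — need 400 more.
Option V at 8.5: take 400 of its 1400 — requirement met.
Option 20, Option U, Option M: unused.
Cost = 900×4.0 + 1400×5.0 + 400×8.5 = 14000.

14000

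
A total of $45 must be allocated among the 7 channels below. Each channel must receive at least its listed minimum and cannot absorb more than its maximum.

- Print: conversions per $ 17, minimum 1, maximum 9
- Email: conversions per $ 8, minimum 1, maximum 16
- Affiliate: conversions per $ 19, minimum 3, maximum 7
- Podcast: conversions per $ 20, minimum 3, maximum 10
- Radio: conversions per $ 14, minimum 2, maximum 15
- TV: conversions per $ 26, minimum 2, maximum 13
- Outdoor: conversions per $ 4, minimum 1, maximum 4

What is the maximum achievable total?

Meeting every minimum uses 1+1+3+3+2+2+1 = 13 $, leaving 32.
Highest conversions per $ first: TV 26 > Podcast 20 > Affiliate 19 > Print 17 > Radio 14 > Email 8 > Outdoor 4.
Give TV 11 more to hit its cap of 13 ; 21 left.
Podcast: +7 to 10 (cap) ; 14 left.
Affiliate: +4 to 7 (cap) ; 10 left.
Give Print 8 more to hit its cap of 9 ; 2 left.
Only 2 left; Radio takes them to reach 4.
Total = 17×9 + 8×1 + 19×7 + 20×10 + 14×4 + 26×13 + 4×1 = 892.

892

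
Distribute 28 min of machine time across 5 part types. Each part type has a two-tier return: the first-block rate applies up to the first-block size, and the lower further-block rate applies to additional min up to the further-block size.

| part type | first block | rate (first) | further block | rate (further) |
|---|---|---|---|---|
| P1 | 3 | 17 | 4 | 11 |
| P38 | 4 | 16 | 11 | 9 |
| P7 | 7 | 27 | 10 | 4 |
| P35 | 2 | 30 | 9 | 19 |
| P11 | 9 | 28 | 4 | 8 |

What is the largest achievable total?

Treat each block as its own option and order by rate: P35/first 30 > P11/first 28 > P7/first 27 > P35/second 19 > P1/first 17 > P38/first 16 > P1/second 11 > P38/second 9 > P11/second 8 > P7/second 4.
P35/first (30): +2 ; 26 left.
P11/first (28): +9 ; 17 left.
P7 first at 27: fill all 7 ; 10 left.
P35/second (19): +9 ; 1 left.
P1 first at 17: only 1 left, fill 1.
Total = 30×2 + 28×9 + 27×7 + 19×9 + 17×1 = 689.

689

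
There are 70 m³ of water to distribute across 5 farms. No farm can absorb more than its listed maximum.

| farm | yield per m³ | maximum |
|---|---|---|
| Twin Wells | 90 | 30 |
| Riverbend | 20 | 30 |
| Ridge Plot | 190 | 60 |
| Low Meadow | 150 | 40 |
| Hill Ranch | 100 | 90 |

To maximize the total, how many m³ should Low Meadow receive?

Rank by yield per m³: Ridge Plot 190 > Low Meadow 150 > Hill Ranch 100 > Twin Wells 90 > Riverbend 20.
Ridge Plot takes 60 to reach its cap of 60 → 10 left.
Only 10 left; Low Meadow takes them to reach 10.

10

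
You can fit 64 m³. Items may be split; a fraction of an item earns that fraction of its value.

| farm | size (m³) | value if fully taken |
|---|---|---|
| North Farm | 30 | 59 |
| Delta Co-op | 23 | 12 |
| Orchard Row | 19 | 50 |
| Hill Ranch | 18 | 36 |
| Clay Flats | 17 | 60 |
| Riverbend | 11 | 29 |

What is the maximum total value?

Best value per unit of size first: Clay Flats 60/17≈3.53, Riverbend 29/11≈2.64, Orchard Row 50/19≈2.63, Hill Ranch 36/18≈2, North Farm 59/30≈1.97, Delta Co-op 12/23≈0.522.
Take all of Clay Flats (17 m³, value 60) ; 47 m³ left.
Take all of Riverbend (11 m³, value 29) ; 36 m³ left.
All 19 m³ of Orchard Row fit (value 50) ; 17 remain.
Only 17 m³ remain; take 17/18 of Hill Ranch for value 36×17/18 = 34.
Total value = 173.

173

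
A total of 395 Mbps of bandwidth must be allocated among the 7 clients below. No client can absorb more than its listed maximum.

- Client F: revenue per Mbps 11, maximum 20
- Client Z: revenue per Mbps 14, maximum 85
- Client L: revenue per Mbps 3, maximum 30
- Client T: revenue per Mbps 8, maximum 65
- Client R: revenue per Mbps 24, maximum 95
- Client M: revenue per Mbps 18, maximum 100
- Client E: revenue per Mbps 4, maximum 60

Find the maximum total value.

6130

Highest revenue per Mbps first: Client R 24 > Client M 18 > Client Z 14 > Client F 11 > Client T 8 > Client E 4 > Client L 3.
Give Client R 95 to hit its cap of 95 — 300 left.
Give Client M 100 to hit its cap of 100 — 200 left.
Give Client Z 85 to hit its cap of 85 — 115 left.
Client F takes 20 to reach its cap of 20 — 95 left.
Give Client T 65 to hit its cap of 65 — 30 left.
Client E has room for 60 but only 30 remain, so it gets 30.
Total = 11×20 + 14×85 + 8×65 + 24×95 + 18×100 + 4×30 = 6130.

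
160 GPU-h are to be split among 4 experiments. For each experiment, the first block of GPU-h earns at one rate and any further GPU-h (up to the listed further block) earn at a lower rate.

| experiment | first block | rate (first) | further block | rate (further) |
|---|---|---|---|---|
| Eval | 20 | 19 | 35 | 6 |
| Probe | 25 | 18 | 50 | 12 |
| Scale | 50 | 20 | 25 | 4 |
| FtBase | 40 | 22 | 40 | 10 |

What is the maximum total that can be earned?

Rank every tier by rate: FtBase/first 22 > Scale/first 20 > Eval/first 19 > Probe/first 18 > Probe/second 12 > FtBase/second 10 > Eval/second 6 > Scale/second 4.
FtBase first at 22: fill all 40 — 120 left.
Scale first at 20: fill all 50 — 70 left.
Eval/first (19): +20 — 50 left.
Probe first at 18: fill all 25 — 25 left.
Probe/second: +25 of 50 at 12; pool empty.
Total = 22×40 + 20×50 + 19×20 + 18×25 + 12×25 = 3010.

3010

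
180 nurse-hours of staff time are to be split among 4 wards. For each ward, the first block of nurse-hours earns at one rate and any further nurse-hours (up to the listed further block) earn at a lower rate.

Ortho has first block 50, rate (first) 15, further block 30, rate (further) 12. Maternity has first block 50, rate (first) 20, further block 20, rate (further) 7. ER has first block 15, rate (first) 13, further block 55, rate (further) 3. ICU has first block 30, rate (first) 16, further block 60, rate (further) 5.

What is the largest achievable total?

2820

Rank every tier by rate: Maternity/T1 20 > ICU/T1 16 > Ortho/T1 15 > ER/T1 13 > Ortho/T2 12 > Maternity/T2 7 > ICU/T2 5 > ER/T2 3.
Maternity/T1 (20): +50 → 130 left.
Fill ICU T1 block (30 at 16) → 100 left.
Ortho/T1 (15): +50 → 50 left.
ER/T1 (13): +15 → 35 left.
Ortho T2 at 12: fill all 30 → 5 left.
Maternity T2 at 7: only 5 left, fill 5.
Total = 20×50 + 16×30 + 15×50 + 13×15 + 12×30 + 7×5 = 2820.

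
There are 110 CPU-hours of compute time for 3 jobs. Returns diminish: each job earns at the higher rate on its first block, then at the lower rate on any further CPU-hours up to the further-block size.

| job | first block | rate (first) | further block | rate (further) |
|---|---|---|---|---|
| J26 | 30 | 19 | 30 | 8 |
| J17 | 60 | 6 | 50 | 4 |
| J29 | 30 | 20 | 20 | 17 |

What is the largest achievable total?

1750

Treat each block as its own option and order by rate: J29/T1 20 > J26/T1 19 > J29/T2 17 > J26/T2 8 > J17/T1 6 > J17/T2 4.
J29/T1 (20): +30 ; 80 left.
J26/T1 (19): +30 ; 50 left.
Fill J29 T2 block (20 at 17) ; 30 left.
J26 T2 at 8: fill all 30 ; 0 left.
Total = 20×30 + 19×30 + 17×20 + 8×30 = 1750.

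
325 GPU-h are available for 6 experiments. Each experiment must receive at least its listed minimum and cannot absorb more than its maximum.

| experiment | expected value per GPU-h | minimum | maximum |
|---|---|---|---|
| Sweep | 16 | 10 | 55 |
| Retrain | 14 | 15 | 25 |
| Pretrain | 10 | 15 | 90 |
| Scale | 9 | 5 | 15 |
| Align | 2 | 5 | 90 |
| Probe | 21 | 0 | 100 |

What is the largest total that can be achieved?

4445

Meeting every minimum uses 10+15+15+5+5+0 = 50 GPU-h, leaving 275.
Highest expected value per GPU-h first: Probe 21 > Sweep 16 > Retrain 14 > Pretrain 10 > Scale 9 > Align 2.
Give Probe 100 more to hit its cap of 100 ; 175 left.
Give Sweep 45 more to hit its cap of 55 ; 130 left.
Give Retrain 10 more to hit its cap of 25 ; 120 left.
Pretrain takes 75 more to reach its cap of 90 ; 45 left.
Give Scale 10 more to hit its cap of 15 ; 35 left.
Only 35 left; Align takes them to reach 40.
Total = 16×55 + 14×25 + 10×90 + 9×15 + 2×40 + 21×100 = 4445.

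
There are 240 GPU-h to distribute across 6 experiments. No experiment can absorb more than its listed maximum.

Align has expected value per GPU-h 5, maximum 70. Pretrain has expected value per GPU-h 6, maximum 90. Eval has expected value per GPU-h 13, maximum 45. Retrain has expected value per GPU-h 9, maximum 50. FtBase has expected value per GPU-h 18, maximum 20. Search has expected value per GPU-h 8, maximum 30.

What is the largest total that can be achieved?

Order the experiments by expected value per GPU-h: FtBase 18 > Eval 13 > Retrain 9 > Search 8 > Pretrain 6 > Align 5.
FtBase takes 20 to reach its cap of 20 — 220 left.
Eval takes 45 to reach its cap of 45 — 175 left.
Retrain: +50 to 50 (cap) — 125 left.
Search: +30 to 30 (cap) — 95 left.
Pretrain takes 90 to reach its cap of 90 — 5 left.
Align has room for 70 but only 5 remain, so it gets 5.
Total = 5×5 + 6×90 + 13×45 + 9×50 + 18×20 + 8×30 = 2200.

2200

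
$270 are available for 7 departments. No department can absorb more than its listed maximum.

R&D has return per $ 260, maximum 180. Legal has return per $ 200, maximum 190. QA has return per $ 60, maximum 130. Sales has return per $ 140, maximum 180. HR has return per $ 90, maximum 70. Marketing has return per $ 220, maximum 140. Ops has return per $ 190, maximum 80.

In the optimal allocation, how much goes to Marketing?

90

Order the departments by return per $: R&D 260 > Marketing 220 > Legal 200 > Ops 190 > Sales 140 > HR 90 > QA 60.
R&D: +180 to 180 (cap) ; 90 left.
Only 90 left; Marketing takes them to reach 90.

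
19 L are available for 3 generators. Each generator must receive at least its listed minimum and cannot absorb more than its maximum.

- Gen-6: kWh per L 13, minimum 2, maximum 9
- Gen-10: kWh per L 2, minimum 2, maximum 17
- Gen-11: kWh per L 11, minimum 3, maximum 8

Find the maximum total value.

Meeting every minimum uses 2+2+3 = 7 L, leaving 12.
Order the generators by kWh per L: Gen-6 13 > Gen-11 11 > Gen-10 2.
Give Gen-6 7 more to hit its cap of 9 — 5 left.
Give Gen-11 5 more to hit its cap of 8 — 0 left.
Total = 13×9 + 2×2 + 11×8 = 209.

209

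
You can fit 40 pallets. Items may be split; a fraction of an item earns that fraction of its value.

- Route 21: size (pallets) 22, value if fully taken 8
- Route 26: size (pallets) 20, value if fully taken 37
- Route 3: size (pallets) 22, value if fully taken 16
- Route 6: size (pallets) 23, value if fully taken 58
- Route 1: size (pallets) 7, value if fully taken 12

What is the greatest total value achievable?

Sort by value density: Route 6 58/23≈2.52, Route 26 37/20≈1.85, Route 1 12/7≈1.71, Route 3 16/22≈0.727, Route 21 8/22≈0.364.
Take all of Route 6 (23 pallets, value 58) ; 17 pallets left.
Only 17 pallets remain; take 17/20 of Route 26 for value 37×17/20 = 31.45.
Total value = 89.45.

89.45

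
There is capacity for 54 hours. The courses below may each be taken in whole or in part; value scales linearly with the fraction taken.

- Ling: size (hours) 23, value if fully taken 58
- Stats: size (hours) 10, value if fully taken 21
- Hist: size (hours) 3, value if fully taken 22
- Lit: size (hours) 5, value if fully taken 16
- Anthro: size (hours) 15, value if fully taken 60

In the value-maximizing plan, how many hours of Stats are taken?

Best value per unit of size first: Hist 22/3≈7.33, Anthro 60/15≈4, Lit 16/5≈3.2, Ling 58/23≈2.52, Stats 21/10≈2.1.
Hist: take in full, 3 hours for value 22 → 51 left.
Anthro: take in full, 15 hours for value 60 → 36 left.
Lit: take in full, 5 hours for value 16 → 31 left.
Ling: take in full, 23 hours for value 58 → 8 left.
8 hours left: a 8/10 share of Stats gives 21×8/10 = 16.8.

8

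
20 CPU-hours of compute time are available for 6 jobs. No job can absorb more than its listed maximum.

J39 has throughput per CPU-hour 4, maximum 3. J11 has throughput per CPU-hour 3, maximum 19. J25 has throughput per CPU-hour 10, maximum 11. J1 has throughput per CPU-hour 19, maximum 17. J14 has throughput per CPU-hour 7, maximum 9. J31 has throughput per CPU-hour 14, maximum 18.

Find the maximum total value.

Highest throughput per CPU-hour first: J1 19 > J31 14 > J25 10 > J14 7 > J39 4 > J11 3.
J1 takes 17 to reach its cap of 17 → 3 left.
J31: +3 (room for 18) → 3. Pool exhausted.
Total = 19×17 + 14×3 = 365.

365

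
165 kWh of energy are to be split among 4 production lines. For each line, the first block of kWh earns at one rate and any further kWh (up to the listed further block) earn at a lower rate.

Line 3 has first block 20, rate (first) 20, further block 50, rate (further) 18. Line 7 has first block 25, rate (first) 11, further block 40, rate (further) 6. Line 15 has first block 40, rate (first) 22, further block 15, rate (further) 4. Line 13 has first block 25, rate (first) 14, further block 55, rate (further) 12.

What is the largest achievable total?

2890

Order all 8 blocks by rate: Line 15/first 22 > Line 3/first 20 > Line 3/second 18 > Line 13/first 14 > Line 13/second 12 > Line 7/first 11 > Line 7/second 6 > Line 15/second 4.
Line 15 first at 22: fill all 40 → 125 left.
Line 3/first (20): +20 → 105 left.
Fill Line 3 second block (50 at 18) → 55 left.
Fill Line 13 first block (25 at 14) → 30 left.
Line 13 second at 12: only 30 left, fill 30.
Total = 22×40 + 20×20 + 18×50 + 14×25 + 12×30 = 2890.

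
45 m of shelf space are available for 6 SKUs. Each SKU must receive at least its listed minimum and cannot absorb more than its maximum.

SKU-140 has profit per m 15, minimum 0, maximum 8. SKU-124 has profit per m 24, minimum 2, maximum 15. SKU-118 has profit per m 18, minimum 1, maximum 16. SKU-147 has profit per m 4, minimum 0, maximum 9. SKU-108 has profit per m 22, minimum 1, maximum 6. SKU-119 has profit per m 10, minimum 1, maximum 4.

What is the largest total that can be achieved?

895

Meeting every minimum uses 0+2+1+0+1+1 = 5 m, leaving 40.
Order the SKUs by profit per m: SKU-124 24 > SKU-108 22 > SKU-118 18 > SKU-140 15 > SKU-119 10 > SKU-147 4.
SKU-124: +13 to 15 (cap) → 27 left.
SKU-108: +5 to 6 (cap) → 22 left.
SKU-118 takes 15 more to reach its cap of 16 → 7 left.
SKU-140: +7 (room for 8) → 7. Pool exhausted.
Total = 15×7 + 24×15 + 18×16 + 22×6 + 10×1 = 895.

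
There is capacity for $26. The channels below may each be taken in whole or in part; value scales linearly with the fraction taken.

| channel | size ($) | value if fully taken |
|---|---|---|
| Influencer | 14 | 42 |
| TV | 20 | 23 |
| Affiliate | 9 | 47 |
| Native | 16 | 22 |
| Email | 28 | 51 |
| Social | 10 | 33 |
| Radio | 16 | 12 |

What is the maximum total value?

Rank by value-to-size ratio: Affiliate 47/9≈5.22, Social 33/10≈3.3, Influencer 42/14≈3, Email 51/28≈1.82, Native 22/16≈1.38, TV 23/20≈1.15, Radio 12/16≈0.75.
Take all of Affiliate (9 $, value 47) ; 17 $ left.
Take all of Social (10 $, value 33) ; 7 $ left.
Only 7 $ remain; take 7/14 of Influencer for value 42×7/14 = 21.
Total value = 101.

101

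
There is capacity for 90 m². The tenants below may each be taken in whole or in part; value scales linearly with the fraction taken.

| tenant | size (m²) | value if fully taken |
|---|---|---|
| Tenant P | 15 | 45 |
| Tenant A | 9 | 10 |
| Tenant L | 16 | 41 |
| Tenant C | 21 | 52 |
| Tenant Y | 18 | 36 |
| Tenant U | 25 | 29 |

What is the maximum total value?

197.2

Best value per unit of size first: Tenant P 45/15≈3, Tenant L 41/16≈2.56, Tenant C 52/21≈2.48, Tenant Y 36/18≈2, Tenant U 29/25≈1.16, Tenant A 10/9≈1.11.
All 15 m² of Tenant P fit (value 45) ; 75 remain.
Take all of Tenant L (16 m², value 41) ; 59 m² left.
Take all of Tenant C (21 m², value 52) ; 38 m² left.
All 18 m² of Tenant Y fit (value 36) ; 20 remain.
Fill the last 20 m² with part of Tenant U: 20/25 of it earns 23.2.
Total value = 197.2.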